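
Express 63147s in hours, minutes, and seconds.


17h 32m 27s

Hours: 63147 ÷ 3600 = 17 remainder 1947
Minutes: 1947 ÷ 60 = 32 remainder 27
Seconds: 27


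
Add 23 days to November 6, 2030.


Start: November 6, 2030
Add 23 days
November 6 + 23 = November 29, 2030

November 29, 2030


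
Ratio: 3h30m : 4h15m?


14:17 (0.82)

Duration 1: 210 minutes
Duration 2: 255 minutes
Ratio = 210:255
GCD = 15
Simplified = 14:17
As a decimal: 14/17 ≈ 0.82


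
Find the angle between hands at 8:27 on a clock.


91.5°

Hour hand = 8×30 + 27×0.5 = 253.5°
Minute hand = 27×6 = 162°
Difference = |253.5 - 162| = 91.5°


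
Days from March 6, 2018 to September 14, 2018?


From March 6, 2018 to September 14, 2018
Rest of March 2018: 31 - 6 = 25
Full months: April 30, May 31, June 30, July 31, August 31
Days into September 2018: 14
Total = 25 + 30 + 31 + 30 + 31 + 31 + 14 = 192 days

192 days


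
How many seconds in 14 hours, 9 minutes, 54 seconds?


Hours: 14 × 3600 = 50400
Minutes: 9 × 60 = 540
Seconds: 54
Total = 50400 + 540 + 54 = 50994

50994 seconds


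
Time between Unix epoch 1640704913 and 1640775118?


70205 seconds (19.5 hours / 0.81 days)

Difference = 1640775118 - 1640704913 = 70205 seconds
In hours: 70205 / 3600 ≈ 19.5
In days: 70205 / 86400 ≈ 0.81


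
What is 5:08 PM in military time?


Input: 5:08 PM
PM: 5 + 12 = 17

17:08


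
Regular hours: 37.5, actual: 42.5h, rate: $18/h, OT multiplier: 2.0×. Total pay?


$855.00

Regular: 37.5h × $18 = $675.00
Overtime: 42.5 - 37.5 = 5.0h
OT pay: 5.0h × $18 × 2.0 = $180.00
Total = $675.00 + $180.00 = $855.00


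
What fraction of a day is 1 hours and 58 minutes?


0.0819 (8.19%)

Total minutes: 1×60 + 58 = 118
Day = 24×60 = 1440 minutes
Fraction = 118/1440 ≈ 0.0819
As a percentage: 118/1440 × 100 ≈ 8.19%


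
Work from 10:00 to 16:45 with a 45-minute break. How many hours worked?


6h 0m (360 minutes)

Total time = (16×60+45) - (10×60+0)
= 1005 - 600 = 405 min
Minus break: 405 - 45 = 360 min
= 6h 0m


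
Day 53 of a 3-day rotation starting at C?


Shifts: A, B, C
Start: C (index 2)
Day 53: (2 + 53 - 1) mod 3
= 54 mod 3
= 0
Index 0 → shift A

Shift A


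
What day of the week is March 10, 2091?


Zeller's congruence:
q=10, m=3, k=91, j=20
h = (10 + ⌊13×4/5⌋ + 91 + ⌊91/4⌋ + ⌊20/4⌋ - 2×20) mod 7
= (10 + 10 + 91 + 22 + 5 - 40) mod 7
= 98 mod 7 = 0
h=0 → Saturday

Saturday


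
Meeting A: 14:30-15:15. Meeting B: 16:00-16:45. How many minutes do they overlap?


Meeting A: 870-915 (in minutes from midnight)
Meeting B: 960-1005
Overlap start = max(870, 960) = 960
Overlap end = min(915, 1005) = 915
Overlap = max(0, 915 - 960) = 0 min

0 minutes


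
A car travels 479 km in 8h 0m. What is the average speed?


59.9 km/h

Distance: 479 km
Time: 8 hours
Speed = 479 / 8 ≈ 59.9 km/h


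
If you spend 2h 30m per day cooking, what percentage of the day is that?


10.4%

Time: 150 minutes
Day: 1440 minutes
Percentage = (150/1440) × 100 ≈ 10.4%


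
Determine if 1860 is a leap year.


Rules: divisible by 4 AND (not by 100 OR by 400)
1860 ÷ 4 = 465 exactly → divisible by 4
1860 ÷ 100 = 18 remainder 60 → not divisible by 100
Divisible by 4 but not by 100 → leap year

Yes


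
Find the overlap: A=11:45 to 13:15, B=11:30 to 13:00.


75 minutes

Meeting A: 705-795 (in minutes from midnight)
Meeting B: 690-780
Overlap start = max(705, 690) = 705
Overlap end = min(795, 780) = 780
Overlap = max(0, 780 - 705) = 75 min


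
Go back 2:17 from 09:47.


07:30

Start: 587 minutes from midnight
Subtract: 137 minutes
Remaining: 587 - 137 = 450
Hours: 7, Minutes: 30


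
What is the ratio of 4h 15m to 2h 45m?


Duration 1: 255 minutes
Duration 2: 165 minutes
Ratio = 255:165
GCD = 15
Simplified = 17:11
As a decimal: 17/11 ≈ 1.55

17:11 (1.55)


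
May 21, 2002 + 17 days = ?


June 7, 2002

Start: May 21, 2002
Add 17 days
May 21 → June 1: 31 - 21 + 1 = 11 days (17 - 11 = 6 left)
June 1 + 6 = June 7, 2002


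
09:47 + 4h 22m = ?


Start: 587 minutes from midnight
Add: 262 minutes
Total: 849 minutes
Hours: 849 ÷ 60 = 14 remainder 9

14:09


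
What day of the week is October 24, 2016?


Zeller's congruence:
q=24, m=10, k=16, j=20
h = (24 + ⌊13×11/5⌋ + 16 + ⌊16/4⌋ + ⌊20/4⌋ - 2×20) mod 7
= (24 + 28 + 16 + 4 + 5 - 40) mod 7
= 37 mod 7 = 2
h=2 → Monday

Monday


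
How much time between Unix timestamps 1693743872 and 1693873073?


Difference = 1693873073 - 1693743872 = 129201 seconds
In hours: 129201 / 3600 ≈ 35.9
In days: 129201 / 86400 ≈ 1.50

129201 seconds (35.9 hours / 1.50 days)


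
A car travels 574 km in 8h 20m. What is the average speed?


68.9 km/h

Distance: 574 km
Time: 8h 20m = 500 min = 500/60 = 25/3 hours
Speed = 574 ÷ (25/3) = 574 × 3 / 25 = 1722/25 ≈ 68.9 km/h


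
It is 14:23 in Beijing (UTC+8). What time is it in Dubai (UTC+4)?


10:23

Time difference = UTC+4 - UTC+8 = -4 hours
New hour = (14 -4) mod 24
= 10 mod 24 = 10
Minutes unchanged → 10:23


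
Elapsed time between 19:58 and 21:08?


1h 10m

End time in minutes: 21×60 + 8 = 1268
Start time in minutes: 19×60 + 58 = 1198
Difference = 1268 - 1198 = 70 minutes
= 1 hours 10 minutes


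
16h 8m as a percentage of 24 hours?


Total minutes: 16×60 + 8 = 968
Day = 24×60 = 1440 minutes
Fraction = 968/1440 ≈ 0.6722
As a percentage: 968/1440 × 100 ≈ 67.22%

0.6722 (67.22%)


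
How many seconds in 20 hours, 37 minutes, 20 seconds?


Hours: 20 × 3600 = 72000
Minutes: 37 × 60 = 2220
Seconds: 20
Total = 72000 + 2220 + 20 = 74240

74240 seconds


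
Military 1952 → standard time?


7:52 PM

Hour: 19
19 - 12 = 7 → PM


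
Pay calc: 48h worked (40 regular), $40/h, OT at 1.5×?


Regular: 40h × $40 = $1600.00
Overtime: 48 - 40 = 8h
OT pay: 8h × $40 × 1.5 = $480.00
Total = $1600.00 + $480.00 = $2080.00

$2080.00


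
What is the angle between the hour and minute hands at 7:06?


177.0°

Hour hand = 7×30 + 6×0.5 = 213.0°
Minute hand = 6×6 = 36°
Difference = |213.0 - 36| = 177.0°


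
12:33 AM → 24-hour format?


00:33

Input: 12:33 AM
12 AM → 00 (midnight)


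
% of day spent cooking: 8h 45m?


36.5%

Time: 525 minutes
Day: 1440 minutes
Percentage = (525/1440) × 100 ≈ 36.5%


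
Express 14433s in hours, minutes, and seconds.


Hours: 14433 ÷ 3600 = 4 remainder 33
Minutes: 33 ÷ 60 = 0 remainder 33
Seconds: 33

4h 0m 33s


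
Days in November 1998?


30 days

Month: November (month 11)
November has 30 days


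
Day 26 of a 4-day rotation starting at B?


Shifts: A, B, C, D
Start: B (index 1)
Day 26: (1 + 26 - 1) mod 4
= 26 mod 4
= 2
Index 2 → shift C

Shift C


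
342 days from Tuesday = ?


Start: Tuesday (index 1)
(1 + 342) mod 7
= 343 mod 7
= 0
Index 0 → Monday

Monday


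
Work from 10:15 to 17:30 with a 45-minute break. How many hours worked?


Total time = (17×60+30) - (10×60+15)
= 1050 - 615 = 435 min
Minus break: 435 - 45 = 390 min
= 6h 30m

6h 30m (390 minutes)


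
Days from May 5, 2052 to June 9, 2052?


From May 5, 2052 to June 9, 2052
Rest of May 2052: 31 - 5 = 26
Days into June 2052: 9
Total = 26 + 9 = 35 days

35 days


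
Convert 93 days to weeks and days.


Weeks: 93 ÷ 7 = 13 remainder 2

13 weeks 2 days


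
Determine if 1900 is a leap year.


Rules: divisible by 4 AND (not by 100 OR by 400)
1900 ÷ 4 = 475 exactly → divisible by 4
1900 ÷ 100 = 19 exactly → divisible by 100
1900 ÷ 400 = 4 remainder 300 → not divisible by 400
Divisible by 100 but not by 400 → not a leap year

No


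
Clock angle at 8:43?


3.5°

Hour hand = 8×30 + 43×0.5 = 261.5°
Minute hand = 43×6 = 258°
Difference = |261.5 - 258| = 3.5°


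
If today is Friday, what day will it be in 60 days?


Tuesday

Start: Friday (index 4)
(4 + 60) mod 7
= 64 mod 7
= 1
Index 1 → Tuesday


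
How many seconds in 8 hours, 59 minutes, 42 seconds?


Hours: 8 × 3600 = 28800
Minutes: 59 × 60 = 3540
Seconds: 42
Total = 28800 + 3540 + 42 = 32382

32382 seconds


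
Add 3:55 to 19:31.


23:26

Start: 1171 minutes from midnight
Add: 235 minutes
Total: 1406 minutes
Hours: 1406 ÷ 60 = 23 remainder 26


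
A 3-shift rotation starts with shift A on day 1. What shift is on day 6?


Shift C

Shifts: A, B, C
Start: A (index 0)
Day 6: (0 + 6 - 1) mod 3
= 5 mod 3
= 2
Index 2 → shift C


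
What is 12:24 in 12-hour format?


Hour: 12
12 → 12 PM (noon)

12:24 PM


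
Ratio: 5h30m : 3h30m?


Duration 1: 330 minutes
Duration 2: 210 minutes
Ratio = 330:210
GCD = 30
Simplified = 11:7
As a decimal: 11/7 ≈ 1.57

11:7 (1.57)


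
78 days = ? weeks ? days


11 weeks 1 days

Weeks: 78 ÷ 7 = 11 remainder 1


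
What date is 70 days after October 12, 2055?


Start: October 12, 2055
Add 70 days
October 12 → November 1: 31 - 12 + 1 = 20 days (70 - 20 = 50 left)
November 1 → December 1: 30 - 1 + 1 = 30 days (50 - 30 = 20 left)
December 1 + 20 = December 21, 2055

December 21, 2055


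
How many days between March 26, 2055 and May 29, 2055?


64 days

From March 26, 2055 to May 29, 2055
Rest of March 2055: 31 - 26 = 5
Full months: April 30
Days into May 2055: 29
Total = 5 + 30 + 29 = 64 days


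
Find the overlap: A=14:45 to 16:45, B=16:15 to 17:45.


Meeting A: 885-1005 (in minutes from midnight)
Meeting B: 975-1065
Overlap start = max(885, 975) = 975
Overlap end = min(1005, 1065) = 1005
Overlap = max(0, 1005 - 975) = 30 min

30 minutes


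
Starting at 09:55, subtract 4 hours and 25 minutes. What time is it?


Start: 595 minutes from midnight
Subtract: 265 minutes
Remaining: 595 - 265 = 330
Hours: 5, Minutes: 30

05:30


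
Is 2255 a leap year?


No

Rules: divisible by 4 AND (not by 100 OR by 400)
2255 ÷ 4 = 563 remainder 3 → not divisible by 4
Not divisible by 4 → not a leap year


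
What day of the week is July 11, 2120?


Zeller's congruence:
q=11, m=7, k=20, j=21
h = (11 + ⌊13×8/5⌋ + 20 + ⌊20/4⌋ + ⌊21/4⌋ - 2×21) mod 7
= (11 + 20 + 20 + 5 + 5 - 42) mod 7
= 19 mod 7 = 5
h=5 → Thursday

Thursday


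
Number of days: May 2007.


31 days

Month: May (month 5)
May has 31 days


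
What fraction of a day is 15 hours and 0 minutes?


Total minutes: 15×60 + 0 = 900
Day = 24×60 = 1440 minutes
Fraction = 900/1440 = 0.6250
As a percentage: 900/1440 × 100 = 62.50%

0.6250 (62.50%)


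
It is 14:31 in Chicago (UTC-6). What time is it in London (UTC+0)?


Time difference = UTC+0 - UTC-6 = +6 hours
New hour = (14 + 6) mod 24
= 20 mod 24 = 20
Minutes unchanged → 20:31

20:31


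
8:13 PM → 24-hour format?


20:13

Input: 8:13 PM
PM: 8 + 12 = 20


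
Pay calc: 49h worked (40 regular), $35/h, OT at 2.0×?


Regular: 40h × $35 = $1400.00
Overtime: 49 - 40 = 9h
OT pay: 9h × $35 × 2.0 = $630.00
Total = $1400.00 + $630.00 = $2030.00

$2030.00


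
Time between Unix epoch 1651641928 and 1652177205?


535277 seconds (148.7 hours / 6.20 days)

Difference = 1652177205 - 1651641928 = 535277 seconds
In hours: 535277 / 3600 ≈ 148.7
In days: 535277 / 86400 ≈ 6.20


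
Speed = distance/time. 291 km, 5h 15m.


Distance: 291 km
Time: 5h 15m = 315 min = 315/60 = 21/4 hours
Speed = 291 ÷ (21/4) = 291 × 4 / 21 = 1164/21 ≈ 55.4 km/h

55.4 km/h


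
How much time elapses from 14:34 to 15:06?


0h 32m

End time in minutes: 15×60 + 6 = 906
Start time in minutes: 14×60 + 34 = 874
Difference = 906 - 874 = 32 minutes
= 0 hours 32 minutes


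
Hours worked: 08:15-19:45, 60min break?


Total time = (19×60+45) - (8×60+15)
= 1185 - 495 = 690 min
Minus break: 690 - 60 = 630 min
= 10h 30m

10h 30m (630 minutes)


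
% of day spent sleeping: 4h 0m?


16.7%

Time: 240 minutes
Day: 1440 minutes
Percentage = (240/1440) × 100 ≈ 16.7%


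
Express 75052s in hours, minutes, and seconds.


20h 50m 52s

Hours: 75052 ÷ 3600 = 20 remainder 3052
Minutes: 3052 ÷ 60 = 50 remainder 52
Seconds: 52


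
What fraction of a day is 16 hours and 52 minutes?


0.7028 (70.28%)

Total minutes: 16×60 + 52 = 1012
Day = 24×60 = 1440 minutes
Fraction = 1012/1440 ≈ 0.7028
As a percentage: 1012/1440 × 100 ≈ 70.28%


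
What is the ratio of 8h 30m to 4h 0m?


Duration 1: 510 minutes
Duration 2: 240 minutes
Ratio = 510:240
GCD = 30
Simplified = 17:8
As a decimal: 17/8 ≈ 2.13

17:8 (2.13)


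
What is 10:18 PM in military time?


22:18

Input: 10:18 PM
PM: 10 + 12 = 22


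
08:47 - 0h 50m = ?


Start: 527 minutes from midnight
Subtract: 50 minutes
Remaining: 527 - 50 = 477
Hours: 7, Minutes: 57

07:57


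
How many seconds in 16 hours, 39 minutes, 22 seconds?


59962 seconds

Hours: 16 × 3600 = 57600
Minutes: 39 × 60 = 2340
Seconds: 22
Total = 57600 + 2340 + 22 = 59962


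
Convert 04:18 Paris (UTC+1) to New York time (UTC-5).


Time difference = UTC-5 - UTC+1 = -6 hours
New hour = (4 -6) mod 24
= -2 mod 24 = 22
Minutes unchanged → 22:18; -2 < 0 → previous day

22:18 (previous day)


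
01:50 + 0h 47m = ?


02:37

Start: 110 minutes from midnight
Add: 47 minutes
Total: 157 minutes
Hours: 157 ÷ 60 = 2 remainder 37


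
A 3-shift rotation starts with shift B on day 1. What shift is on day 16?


Shift B

Shifts: A, B, C
Start: B (index 1)
Day 16: (1 + 16 - 1) mod 3
= 16 mod 3
= 1
Index 1 → shift B


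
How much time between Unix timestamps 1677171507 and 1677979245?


807738 seconds (224.4 hours / 9.35 days)

Difference = 1677979245 - 1677171507 = 807738 seconds
In hours: 807738 / 3600 ≈ 224.4
In days: 807738 / 86400 ≈ 9.35


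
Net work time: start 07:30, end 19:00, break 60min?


Total time = (19×60+0) - (7×60+30)
= 1140 - 450 = 690 min
Minus break: 690 - 60 = 630 min
= 10h 30m

10h 30m (630 minutes)


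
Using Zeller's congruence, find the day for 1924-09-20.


Zeller's congruence:
q=20, m=9, k=24, j=19
h = (20 + ⌊13×10/5⌋ + 24 + ⌊24/4⌋ + ⌊19/4⌋ - 2×19) mod 7
= (20 + 26 + 24 + 6 + 4 - 38) mod 7
= 42 mod 7 = 0
h=0 → Saturday

Saturday


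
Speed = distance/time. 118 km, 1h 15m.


94.4 km/h

Distance: 118 km
Time: 1h 15m = 75 min = 75/60 = 5/4 hours
Speed = 118 ÷ (5/4) = 118 × 4 / 5 = 472/5 = 94.4 km/h


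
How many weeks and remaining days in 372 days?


53 weeks 1 days

Weeks: 372 ÷ 7 = 53 remainder 1


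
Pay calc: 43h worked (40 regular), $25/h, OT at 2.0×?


Regular: 40h × $25 = $1000.00
Overtime: 43 - 40 = 3h
OT pay: 3h × $25 × 2.0 = $150.00
Total = $1000.00 + $150.00 = $1150.00

$1150.00


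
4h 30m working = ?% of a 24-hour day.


Time: 270 minutes
Day: 1440 minutes
Percentage = (270/1440) × 100 ≈ 18.8%

18.8%


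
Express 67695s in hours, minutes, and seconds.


Hours: 67695 ÷ 3600 = 18 remainder 2895
Minutes: 2895 ÷ 60 = 48 remainder 15
Seconds: 15

18h 48m 15s


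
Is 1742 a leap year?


Rules: divisible by 4 AND (not by 100 OR by 400)
1742 ÷ 4 = 435 remainder 2 → not divisible by 4
Not divisible by 4 → not a leap year

No


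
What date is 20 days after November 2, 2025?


November 22, 2025

Start: November 2, 2025
Add 20 days
November 2 + 20 = November 22, 2025


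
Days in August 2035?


Month: August (month 8)
August has 31 days

31 days


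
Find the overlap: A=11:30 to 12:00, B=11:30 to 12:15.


Meeting A: 690-720 (in minutes from midnight)
Meeting B: 690-735
Overlap start = max(690, 690) = 690
Overlap end = min(720, 735) = 720
Overlap = max(0, 720 - 690) = 30 min

30 minutes


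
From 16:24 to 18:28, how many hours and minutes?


2h 4m

End time in minutes: 18×60 + 28 = 1108
Start time in minutes: 16×60 + 24 = 984
Difference = 1108 - 984 = 124 minutes
= 2 hours 4 minutes


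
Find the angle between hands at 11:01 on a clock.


Hour hand = 11×30 + 1×0.5 = 330.5°
Minute hand = 1×6 = 6°
Difference = |330.5 - 6| = 324.5°
Since > 180°: 360 - 324.5 = 35.5°

35.5°


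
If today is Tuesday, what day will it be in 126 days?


Tuesday

Start: Tuesday (index 1)
(1 + 126) mod 7
= 127 mod 7
= 1
Index 1 → Tuesday


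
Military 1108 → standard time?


11:08 AM

Hour: 11
11 < 12 → AM


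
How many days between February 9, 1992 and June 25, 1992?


137 days

From February 9, 1992 to June 25, 1992
Rest of February 1992: 29 - 9 = 20
Full months: March 31, April 30, May 31
Days into June 1992: 25
Total = 20 + 31 + 30 + 31 + 25 = 137 days


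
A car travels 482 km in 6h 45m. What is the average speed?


71.4 km/h

Distance: 482 km
Time: 6h 45m = 405 min = 405/60 = 27/4 hours
Speed = 482 ÷ (27/4) = 482 × 4 / 27 = 1928/27 ≈ 71.4 km/h


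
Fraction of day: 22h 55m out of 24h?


0.9549 (95.49%)

Total minutes: 22×60 + 55 = 1375
Day = 24×60 = 1440 minutes
Fraction = 1375/1440 ≈ 0.9549
As a percentage: 1375/1440 × 100 ≈ 95.49%


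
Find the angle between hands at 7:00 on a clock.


150.0°

Hour hand = 7×30 + 0×0.5 = 210.0°
Minute hand = 0×6 = 0°
Difference = |210.0 - 0| = 210.0°
Since > 180°: 360 - 210.0 = 150.0°


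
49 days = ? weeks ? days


Weeks: 49 ÷ 7 = 7 remainder 0

7 weeks 0 days


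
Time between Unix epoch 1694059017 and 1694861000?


Difference = 1694861000 - 1694059017 = 801983 seconds
In hours: 801983 / 3600 ≈ 222.8
In days: 801983 / 86400 ≈ 9.28

801983 seconds (222.8 hours / 9.28 days)


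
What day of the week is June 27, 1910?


Zeller's congruence:
q=27, m=6, k=10, j=19
h = (27 + ⌊13×7/5⌋ + 10 + ⌊10/4⌋ + ⌊19/4⌋ - 2×19) mod 7
= (27 + 18 + 10 + 2 + 4 - 38) mod 7
= 23 mod 7 = 2
h=2 → Monday

Monday


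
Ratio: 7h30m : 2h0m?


Duration 1: 450 minutes
Duration 2: 120 minutes
Ratio = 450:120
GCD = 30
Simplified = 15:4
As a decimal: 15/4 = 3.75

15:4 (3.75)


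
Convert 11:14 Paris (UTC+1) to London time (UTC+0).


10:14

Time difference = UTC+0 - UTC+1 = -1 hours
New hour = (11 -1) mod 24
= 10 mod 24 = 10
Minutes unchanged → 10:14


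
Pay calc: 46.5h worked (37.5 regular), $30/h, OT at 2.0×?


Regular: 37.5h × $30 = $1125.00
Overtime: 46.5 - 37.5 = 9.0h
OT pay: 9.0h × $30 × 2.0 = $540.00
Total = $1125.00 + $540.00 = $1665.00

$1665.00


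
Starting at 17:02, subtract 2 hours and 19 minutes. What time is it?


14:43

Start: 1022 minutes from midnight
Subtract: 139 minutes
Remaining: 1022 - 139 = 883
Hours: 14, Minutes: 43


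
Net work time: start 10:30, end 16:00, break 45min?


Total time = (16×60+0) - (10×60+30)
= 960 - 630 = 330 min
Minus break: 330 - 45 = 285 min
= 4h 45m

4h 45m (285 minutes)


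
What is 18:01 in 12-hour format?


6:01 PM

Hour: 18
18 - 12 = 6 → PM


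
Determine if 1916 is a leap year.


Rules: divisible by 4 AND (not by 100 OR by 400)
1916 ÷ 4 = 479 exactly → divisible by 4
1916 ÷ 100 = 19 remainder 16 → not divisible by 100
Divisible by 4 but not by 100 → leap year

Yes


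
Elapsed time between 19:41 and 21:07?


End time in minutes: 21×60 + 7 = 1267
Start time in minutes: 19×60 + 41 = 1181
Difference = 1267 - 1181 = 86 minutes
= 1 hours 26 minutes

1h 26m


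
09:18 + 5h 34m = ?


14:52

Start: 558 minutes from midnight
Add: 334 minutes
Total: 892 minutes
Hours: 892 ÷ 60 = 14 remainder 52


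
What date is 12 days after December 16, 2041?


December 28, 2041

Start: December 16, 2041
Add 12 days
December 16 + 12 = December 28, 2041


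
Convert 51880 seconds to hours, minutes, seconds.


14h 24m 40s

Hours: 51880 ÷ 3600 = 14 remainder 1480
Minutes: 1480 ÷ 60 = 24 remainder 40
Seconds: 40


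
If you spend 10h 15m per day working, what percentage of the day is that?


42.7%

Time: 615 minutes
Day: 1440 minutes
Percentage = (615/1440) × 100 ≈ 42.7%


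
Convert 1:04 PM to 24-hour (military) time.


13:04

Input: 1:04 PM
PM: 1 + 12 = 13


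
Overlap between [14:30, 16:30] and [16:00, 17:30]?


Meeting A: 870-990 (in minutes from midnight)
Meeting B: 960-1050
Overlap start = max(870, 960) = 960
Overlap end = min(990, 1050) = 990
Overlap = max(0, 990 - 960) = 30 min

30 minutes


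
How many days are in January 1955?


31 days

Month: January (month 1)
January has 31 days


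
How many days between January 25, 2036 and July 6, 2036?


163 days

From January 25, 2036 to July 6, 2036
Rest of January 2036: 31 - 25 = 6
Full months: February 2036 29, March 31, April 30, May 31, June 30
Days into July 2036: 6
Total = 6 + 29 + 31 + 30 + 31 + 30 + 6 = 163 days


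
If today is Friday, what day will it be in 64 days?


Start: Friday (index 4)
(4 + 64) mod 7
= 68 mod 7
= 5
Index 5 → Saturday

Saturday


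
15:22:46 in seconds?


55366 seconds

Hours: 15 × 3600 = 54000
Minutes: 22 × 60 = 1320
Seconds: 46
Total = 54000 + 1320 + 46 = 55366


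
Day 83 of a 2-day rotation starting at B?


Shifts: A, B
Start: B (index 1)
Day 83: (1 + 83 - 1) mod 2
= 83 mod 2
= 1
Index 1 → shift B

Shift B


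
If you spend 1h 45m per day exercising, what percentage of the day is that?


7.3%

Time: 105 minutes
Day: 1440 minutes
Percentage = (105/1440) × 100 ≈ 7.3%


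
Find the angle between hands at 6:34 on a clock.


7.0°

Hour hand = 6×30 + 34×0.5 = 197.0°
Minute hand = 34×6 = 204°
Difference = |197.0 - 204| = 7.0°


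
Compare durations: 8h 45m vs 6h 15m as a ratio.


Duration 1: 525 minutes
Duration 2: 375 minutes
Ratio = 525:375
GCD = 75
Simplified = 7:5
As a decimal: 7/5 = 1.40

7:5 (1.40)


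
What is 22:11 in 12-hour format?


Hour: 22
22 - 12 = 10 → PM

10:11 PM


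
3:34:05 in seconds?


Hours: 3 × 3600 = 10800
Minutes: 34 × 60 = 2040
Seconds: 5
Total = 10800 + 2040 + 5 = 12845

12845 seconds


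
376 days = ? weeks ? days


53 weeks 5 days

Weeks: 376 ÷ 7 = 53 remainder 5


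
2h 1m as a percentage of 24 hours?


Total minutes: 2×60 + 1 = 121
Day = 24×60 = 1440 minutes
Fraction = 121/1440 ≈ 0.0840
As a percentage: 121/1440 × 100 ≈ 8.40%

0.0840 (8.40%)


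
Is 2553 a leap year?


Rules: divisible by 4 AND (not by 100 OR by 400)
2553 ÷ 4 = 638 remainder 1 → not divisible by 4
Not divisible by 4 → not a leap year

No


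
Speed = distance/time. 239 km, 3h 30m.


Distance: 239 km
Time: 3h 30m = 210 min = 210/60 = 7/2 hours
Speed = 239 ÷ (7/2) = 239 × 2 / 7 = 478/7 ≈ 68.3 km/h

68.3 km/h


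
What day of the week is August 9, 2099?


Sunday

Zeller's congruence:
q=9, m=8, k=99, j=20
h = (9 + ⌊13×9/5⌋ + 99 + ⌊99/4⌋ + ⌊20/4⌋ - 2×20) mod 7
= (9 + 23 + 99 + 24 + 5 - 40) mod 7
= 120 mod 7 = 1
h=1 → Sunday


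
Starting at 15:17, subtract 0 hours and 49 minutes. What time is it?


14:28

Start: 917 minutes from midnight
Subtract: 49 minutes
Remaining: 917 - 49 = 868
Hours: 14, Minutes: 28


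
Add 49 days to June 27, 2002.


August 15, 2002

Start: June 27, 2002
Add 49 days
June 27 → July 1: 30 - 27 + 1 = 4 days (49 - 4 = 45 left)
July 1 → August 1: 31 - 1 + 1 = 31 days (45 - 31 = 14 left)
August 1 + 14 = August 15, 2002


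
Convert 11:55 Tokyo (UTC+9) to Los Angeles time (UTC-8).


18:55 (previous day)

Time difference = UTC-8 - UTC+9 = -17 hours
New hour = (11 -17) mod 24
= -6 mod 24 = 18
Minutes unchanged → 18:55; -6 < 0 → previous day


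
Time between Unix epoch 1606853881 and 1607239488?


Difference = 1607239488 - 1606853881 = 385607 seconds
In hours: 385607 / 3600 ≈ 107.1
In days: 385607 / 86400 ≈ 4.46

385607 seconds (107.1 hours / 4.46 days)


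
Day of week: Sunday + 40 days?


Friday

Start: Sunday (index 6)
(6 + 40) mod 7
= 46 mod 7
= 4
Index 4 → Friday


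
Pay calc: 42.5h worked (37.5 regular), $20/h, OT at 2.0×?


$950.00

Regular: 37.5h × $20 = $750.00
Overtime: 42.5 - 37.5 = 5.0h
OT pay: 5.0h × $20 × 2.0 = $200.00
Total = $750.00 + $200.00 = $950.00


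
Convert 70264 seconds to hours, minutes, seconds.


Hours: 70264 ÷ 3600 = 19 remainder 1864
Minutes: 1864 ÷ 60 = 31 remainder 4
Seconds: 4

19h 31m 4s


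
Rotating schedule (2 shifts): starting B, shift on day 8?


Shifts: A, B
Start: B (index 1)
Day 8: (1 + 8 - 1) mod 2
= 8 mod 2
= 0
Index 0 → shift A

Shift A


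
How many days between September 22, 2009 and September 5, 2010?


From September 22, 2009 to September 5, 2010
Rest of September 2009: 30 - 22 = 8
Full months: October 31, November 30, December 31, January 31, February 2010 28, March 31, April 30, May 31, June 30, July 31, August 31
Days into September 2010: 5
Total = 8 + 31 + 30 + 31 + 31 + 28 + 31 + 30 + 31 + 30 + 31 + 31 + 5 = 348 days

348 days


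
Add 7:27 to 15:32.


22:59

Start: 932 minutes from midnight
Add: 447 minutes
Total: 1379 minutes
Hours: 1379 ÷ 60 = 22 remainder 59


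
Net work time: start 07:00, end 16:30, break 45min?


8h 45m (525 minutes)

Total time = (16×60+30) - (7×60+0)
= 990 - 420 = 570 min
Minus break: 570 - 45 = 525 min
= 8h 45m


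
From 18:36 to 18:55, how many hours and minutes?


0h 19m

End time in minutes: 18×60 + 55 = 1135
Start time in minutes: 18×60 + 36 = 1116
Difference = 1135 - 1116 = 19 minutes
= 0 hours 19 minutes


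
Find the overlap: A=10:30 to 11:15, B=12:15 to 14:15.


Meeting A: 630-675 (in minutes from midnight)
Meeting B: 735-855
Overlap start = max(630, 735) = 735
Overlap end = min(675, 855) = 675
Overlap = max(0, 675 - 735) = 0 min

0 minutes


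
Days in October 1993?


Month: October (month 10)
October has 31 days

31 days


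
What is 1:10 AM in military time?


01:10

Input: 1:10 AM
AM hour stays: 1


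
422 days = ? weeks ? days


60 weeks 2 days

Weeks: 422 ÷ 7 = 60 remainder 2


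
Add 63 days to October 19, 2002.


December 21, 2002

Start: October 19, 2002
Add 63 days
October 19 → November 1: 31 - 19 + 1 = 13 days (63 - 13 = 50 left)
November 1 → December 1: 30 - 1 + 1 = 30 days (50 - 30 = 20 left)
December 1 + 20 = December 21, 2002


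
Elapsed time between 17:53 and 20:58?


End time in minutes: 20×60 + 58 = 1258
Start time in minutes: 17×60 + 53 = 1073
Difference = 1258 - 1073 = 185 minutes
= 3 hours 5 minutes

3h 5m


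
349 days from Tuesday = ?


Monday

Start: Tuesday (index 1)
(1 + 349) mod 7
= 350 mod 7
= 0
Index 0 → Monday


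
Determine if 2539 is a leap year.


Rules: divisible by 4 AND (not by 100 OR by 400)
2539 ÷ 4 = 634 remainder 3 → not divisible by 4
Not divisible by 4 → not a leap year

No


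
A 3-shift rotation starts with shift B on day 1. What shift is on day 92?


Shifts: A, B, C
Start: B (index 1)
Day 92: (1 + 92 - 1) mod 3
= 92 mod 3
= 2
Index 2 → shift C

Shift C


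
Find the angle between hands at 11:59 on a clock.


Hour hand = 11×30 + 59×0.5 = 359.5°
Minute hand = 59×6 = 354°
Difference = |359.5 - 354| = 5.5°

5.5°


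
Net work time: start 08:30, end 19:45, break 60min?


10h 15m (615 minutes)

Total time = (19×60+45) - (8×60+30)
= 1185 - 510 = 675 min
Minus break: 675 - 60 = 615 min
= 10h 15m


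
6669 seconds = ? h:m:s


Hours: 6669 ÷ 3600 = 1 remainder 3069
Minutes: 3069 ÷ 60 = 51 remainder 9
Seconds: 9

1h 51m 9s


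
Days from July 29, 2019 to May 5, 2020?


From July 29, 2019 to May 5, 2020
Rest of July 2019: 31 - 29 = 2
Full months: August 31, September 30, October 31, November 30, December 31, January 31, February 2020 29, March 31, April 30
Days into May 2020: 5
Total = 2 + 31 + 30 + 31 + 30 + 31 + 31 + 29 + 31 + 30 + 5 = 281 days

281 days


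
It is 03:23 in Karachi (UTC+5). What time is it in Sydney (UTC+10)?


08:23

Time difference = UTC+10 - UTC+5 = +5 hours
New hour = (3 + 5) mod 24
= 8 mod 24 = 8
Minutes unchanged → 08:23


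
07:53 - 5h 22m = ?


Start: 473 minutes from midnight
Subtract: 322 minutes
Remaining: 473 - 322 = 151
Hours: 2, Minutes: 31

02:31


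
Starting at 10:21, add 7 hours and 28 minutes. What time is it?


17:49

Start: 621 minutes from midnight
Add: 448 minutes
Total: 1069 minutes
Hours: 1069 ÷ 60 = 17 remainder 49


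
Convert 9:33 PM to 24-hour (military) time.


Input: 9:33 PM
PM: 9 + 12 = 21

21:33


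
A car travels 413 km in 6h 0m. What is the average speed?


Distance: 413 km
Time: 6 hours
Speed = 413 / 6 ≈ 68.8 km/h

68.8 km/h


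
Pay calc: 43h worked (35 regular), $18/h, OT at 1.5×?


$846.00

Regular: 35h × $18 = $630.00
Overtime: 43 - 35 = 8h
OT pay: 8h × $18 × 1.5 = $216.00
Total = $630.00 + $216.00 = $846.00


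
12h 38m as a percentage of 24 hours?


Total minutes: 12×60 + 38 = 758
Day = 24×60 = 1440 minutes
Fraction = 758/1440 ≈ 0.5264
As a percentage: 758/1440 × 100 ≈ 52.64%

0.5264 (52.64%)


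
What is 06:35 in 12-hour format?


6:35 AM

Hour: 6
6 < 12 → AM


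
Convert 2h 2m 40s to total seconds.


Hours: 2 × 3600 = 7200
Minutes: 2 × 60 = 120
Seconds: 40
Total = 7200 + 120 + 40 = 7360

7360 seconds


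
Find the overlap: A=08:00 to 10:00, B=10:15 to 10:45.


Meeting A: 480-600 (in minutes from midnight)
Meeting B: 615-645
Overlap start = max(480, 615) = 615
Overlap end = min(600, 645) = 600
Overlap = max(0, 600 - 615) = 0 min

0 minutes


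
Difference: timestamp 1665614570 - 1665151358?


463212 seconds (128.7 hours / 5.36 days)

Difference = 1665614570 - 1665151358 = 463212 seconds
In hours: 463212 / 3600 ≈ 128.7
In days: 463212 / 86400 ≈ 5.36


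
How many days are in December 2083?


31 days

Month: December (month 12)
December has 31 days


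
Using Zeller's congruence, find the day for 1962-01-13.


Saturday

Zeller's congruence:
q=13, m=13, k=61, j=19
h = (13 + ⌊13×14/5⌋ + 61 + ⌊61/4⌋ + ⌊19/4⌋ - 2×19) mod 7
= (13 + 36 + 61 + 15 + 4 - 38) mod 7
= 91 mod 7 = 0
h=0 → Saturday


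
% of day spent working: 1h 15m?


Time: 75 minutes
Day: 1440 minutes
Percentage = (75/1440) × 100 ≈ 5.2%

5.2%


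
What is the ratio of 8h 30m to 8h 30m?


Duration 1: 510 minutes
Duration 2: 510 minutes
Ratio = 510:510
GCD = 510
Simplified = 1:1
As a decimal: 1/1 = 1.00

1:1 (1.00)


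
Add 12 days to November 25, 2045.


Start: November 25, 2045
Add 12 days
November 25 → December 1: 30 - 25 + 1 = 6 days (12 - 6 = 6 left)
December 1 + 6 = December 7, 2045

December 7, 2045


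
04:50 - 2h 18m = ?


02:32

Start: 290 minutes from midnight
Subtract: 138 minutes
Remaining: 290 - 138 = 152
Hours: 2, Minutes: 32


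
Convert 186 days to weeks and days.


26 weeks 4 days

Weeks: 186 ÷ 7 = 26 remainder 4


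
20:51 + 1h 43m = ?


22:34

Start: 1251 minutes from midnight
Add: 103 minutes
Total: 1354 minutes
Hours: 1354 ÷ 60 = 22 remainder 34


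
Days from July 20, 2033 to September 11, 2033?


53 days

From July 20, 2033 to September 11, 2033
Rest of July 2033: 31 - 20 = 11
Full months: August 31
Days into September 2033: 11
Total = 11 + 31 + 11 = 53 days


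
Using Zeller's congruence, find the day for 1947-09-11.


Thursday

Zeller's congruence:
q=11, m=9, k=47, j=19
h = (11 + ⌊13×10/5⌋ + 47 + ⌊47/4⌋ + ⌊19/4⌋ - 2×19) mod 7
= (11 + 26 + 47 + 11 + 4 - 38) mod 7
= 61 mod 7 = 5
h=5 → Thursday


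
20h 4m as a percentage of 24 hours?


0.8361 (83.61%)

Total minutes: 20×60 + 4 = 1204
Day = 24×60 = 1440 minutes
Fraction = 1204/1440 ≈ 0.8361
As a percentage: 1204/1440 × 100 ≈ 83.61%


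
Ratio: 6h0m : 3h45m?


Duration 1: 360 minutes
Duration 2: 225 minutes
Ratio = 360:225
GCD = 45
Simplified = 8:5
As a decimal: 8/5 = 1.60

8:5 (1.60)


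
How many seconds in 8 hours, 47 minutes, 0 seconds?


Hours: 8 × 3600 = 28800
Minutes: 47 × 60 = 2820
Seconds: 0
Total = 28800 + 2820 + 0 = 31620

31620 seconds


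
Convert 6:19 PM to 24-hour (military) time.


Input: 6:19 PM
PM: 6 + 12 = 18

18:19


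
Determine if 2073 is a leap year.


Rules: divisible by 4 AND (not by 100 OR by 400)
2073 ÷ 4 = 518 remainder 1 → not divisible by 4
Not divisible by 4 → not a leap year

No


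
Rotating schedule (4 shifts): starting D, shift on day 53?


Shifts: A, B, C, D
Start: D (index 3)
Day 53: (3 + 53 - 1) mod 4
= 55 mod 4
= 3
Index 3 → shift D

Shift D


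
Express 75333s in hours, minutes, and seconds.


20h 55m 33s

Hours: 75333 ÷ 3600 = 20 remainder 3333
Minutes: 3333 ÷ 60 = 55 remainder 33
Seconds: 33


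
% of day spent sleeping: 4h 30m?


18.8%

Time: 270 minutes
Day: 1440 minutes
Percentage = (270/1440) × 100 ≈ 18.8%


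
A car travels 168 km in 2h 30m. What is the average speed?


67.2 km/h

Distance: 168 km
Time: 2h 30m = 150 min = 150/60 = 5/2 hours
Speed = 168 ÷ (5/2) = 168 × 2 / 5 = 336/5 = 67.2 km/h


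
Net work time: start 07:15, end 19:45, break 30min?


12h 0m (720 minutes)

Total time = (19×60+45) - (7×60+15)
= 1185 - 435 = 750 min
Minus break: 750 - 30 = 720 min
= 12h 0m


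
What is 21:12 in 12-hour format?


9:12 PM

Hour: 21
21 - 12 = 9 → PM


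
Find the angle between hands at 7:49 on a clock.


Hour hand = 7×30 + 49×0.5 = 234.5°
Minute hand = 49×6 = 294°
Difference = |234.5 - 294| = 59.5°

59.5°


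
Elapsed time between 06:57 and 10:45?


End time in minutes: 10×60 + 45 = 645
Start time in minutes: 6×60 + 57 = 417
Difference = 645 - 417 = 228 minutes
= 3 hours 48 minutes

3h 48m


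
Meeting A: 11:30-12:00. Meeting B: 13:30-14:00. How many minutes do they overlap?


Meeting A: 690-720 (in minutes from midnight)
Meeting B: 810-840
Overlap start = max(690, 810) = 810
Overlap end = min(720, 840) = 720
Overlap = max(0, 720 - 810) = 0 min

0 minutes


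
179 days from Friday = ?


Tuesday

Start: Friday (index 4)
(4 + 179) mod 7
= 183 mod 7
= 1
Index 1 → Tuesday


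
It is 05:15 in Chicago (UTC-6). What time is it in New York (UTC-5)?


Time difference = UTC-5 - UTC-6 = +1 hours
New hour = (5 + 1) mod 24
= 6 mod 24 = 6
Minutes unchanged → 06:15

06:15


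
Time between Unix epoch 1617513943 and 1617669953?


Difference = 1617669953 - 1617513943 = 156010 seconds
In hours: 156010 / 3600 ≈ 43.3
In days: 156010 / 86400 ≈ 1.81

156010 seconds (43.3 hours / 1.81 days)


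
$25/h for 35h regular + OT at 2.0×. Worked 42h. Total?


Regular: 35h × $25 = $875.00
Overtime: 42 - 35 = 7h
OT pay: 7h × $25 × 2.0 = $350.00
Total = $875.00 + $350.00 = $1225.00

$1225.00


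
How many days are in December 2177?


31 days

Month: December (month 12)
December has 31 days


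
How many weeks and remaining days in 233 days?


33 weeks 2 days

Weeks: 233 ÷ 7 = 33 remainder 2


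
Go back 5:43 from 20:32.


14:49

Start: 1232 minutes from midnight
Subtract: 343 minutes
Remaining: 1232 - 343 = 889
Hours: 14, Minutes: 49


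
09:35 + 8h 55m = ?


Start: 575 minutes from midnight
Add: 535 minutes
Total: 1110 minutes
Hours: 1110 ÷ 60 = 18 remainder 30

18:30


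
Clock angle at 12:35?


Hour hand (12 ≡ 0 on the dial): 0×30 + 35×0.5 = 17.5°
Minute hand = 35×6 = 210°
Difference = |17.5 - 210| = 192.5°
Since > 180°: 360 - 192.5 = 167.5°

167.5°


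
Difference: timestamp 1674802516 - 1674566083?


Difference = 1674802516 - 1674566083 = 236433 seconds
In hours: 236433 / 3600 ≈ 65.7
In days: 236433 / 86400 ≈ 2.74

236433 seconds (65.7 hours / 2.74 days)


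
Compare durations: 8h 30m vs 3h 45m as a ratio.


Duration 1: 510 minutes
Duration 2: 225 minutes
Ratio = 510:225
GCD = 15
Simplified = 34:15
As a decimal: 34/15 ≈ 2.27

34:15 (2.27)


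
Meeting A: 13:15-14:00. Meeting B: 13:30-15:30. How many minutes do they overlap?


30 minutes

Meeting A: 795-840 (in minutes from midnight)
Meeting B: 810-930
Overlap start = max(795, 810) = 810
Overlap end = min(840, 930) = 840
Overlap = max(0, 840 - 810) = 30 min


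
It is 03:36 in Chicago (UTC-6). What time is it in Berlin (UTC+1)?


Time difference = UTC+1 - UTC-6 = +7 hours
New hour = (3 + 7) mod 24
= 10 mod 24 = 10
Minutes unchanged → 10:36

10:36


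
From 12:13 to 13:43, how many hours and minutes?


End time in minutes: 13×60 + 43 = 823
Start time in minutes: 12×60 + 13 = 733
Difference = 823 - 733 = 90 minutes
= 1 hours 30 minutes

1h 30m


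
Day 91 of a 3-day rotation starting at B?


Shift B

Shifts: A, B, C
Start: B (index 1)
Day 91: (1 + 91 - 1) mod 3
= 91 mod 3
= 1
Index 1 → shift B


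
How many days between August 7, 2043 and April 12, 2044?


From August 7, 2043 to April 12, 2044
Rest of August 2043: 31 - 7 = 24
Full months: September 30, October 31, November 30, December 31, January 31, February 2044 29, March 31
Days into April 2044: 12
Total = 24 + 30 + 31 + 30 + 31 + 31 + 29 + 31 + 12 = 249 days

249 days


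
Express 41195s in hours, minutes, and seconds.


Hours: 41195 ÷ 3600 = 11 remainder 1595
Minutes: 1595 ÷ 60 = 26 remainder 35
Seconds: 35

11h 26m 35s


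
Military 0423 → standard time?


Hour: 4
4 < 12 → AM

4:23 AM


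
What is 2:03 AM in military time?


02:03

Input: 2:03 AM
AM hour stays: 2


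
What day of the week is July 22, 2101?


Friday

Zeller's congruence:
q=22, m=7, k=1, j=21
h = (22 + ⌊13×8/5⌋ + 1 + ⌊1/4⌋ + ⌊21/4⌋ - 2×21) mod 7
= (22 + 20 + 1 + 0 + 5 - 42) mod 7
= 6 mod 7 = 6
h=6 → Friday


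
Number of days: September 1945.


30 days

Month: September (month 9)
September has 30 days


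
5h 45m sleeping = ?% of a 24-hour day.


24.0%

Time: 345 minutes
Day: 1440 minutes
Percentage = (345/1440) × 100 ≈ 24.0%


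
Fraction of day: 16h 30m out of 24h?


0.6875 (68.75%)

Total minutes: 16×60 + 30 = 990
Day = 24×60 = 1440 minutes
Fraction = 990/1440 = 0.6875
As a percentage: 990/1440 × 100 = 68.75%


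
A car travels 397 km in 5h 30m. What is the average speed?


72.2 km/h

Distance: 397 km
Time: 5h 30m = 330 min = 330/60 = 11/2 hours
Speed = 397 ÷ (11/2) = 397 × 2 / 11 = 794/11 ≈ 72.2 km/h


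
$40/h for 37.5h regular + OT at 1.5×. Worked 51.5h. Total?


Regular: 37.5h × $40 = $1500.00
Overtime: 51.5 - 37.5 = 14.0h
OT pay: 14.0h × $40 × 1.5 = $840.00
Total = $1500.00 + $840.00 = $2340.00

$2340.00


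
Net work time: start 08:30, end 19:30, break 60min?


10h 0m (600 minutes)

Total time = (19×60+30) - (8×60+30)
= 1170 - 510 = 660 min
Minus break: 660 - 60 = 600 min
= 10h 0m


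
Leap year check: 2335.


Rules: divisible by 4 AND (not by 100 OR by 400)
2335 ÷ 4 = 583 remainder 3 → not divisible by 4
Not divisible by 4 → not a leap year

No


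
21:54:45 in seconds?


78885 seconds

Hours: 21 × 3600 = 75600
Minutes: 54 × 60 = 3240
Seconds: 45
Total = 75600 + 3240 + 45 = 78885


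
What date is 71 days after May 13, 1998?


Start: May 13, 1998
Add 71 days
May 13 → June 1: 31 - 13 + 1 = 19 days (71 - 19 = 52 left)
June 1 → July 1: 30 - 1 + 1 = 30 days (52 - 30 = 22 left)
July 1 + 22 = July 23, 1998

July 23, 1998


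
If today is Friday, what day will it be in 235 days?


Tuesday

Start: Friday (index 4)
(4 + 235) mod 7
= 239 mod 7
= 1
Index 1 → Tuesday


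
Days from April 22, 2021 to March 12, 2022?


From April 22, 2021 to March 12, 2022
Rest of April 2021: 30 - 22 = 8
Full months: May 31, June 30, July 31, August 31, September 30, October 31, November 30, December 31, January 31, February 2022 28
Days into March 2022: 12
Total = 8 + 31 + 30 + 31 + 31 + 30 + 31 + 30 + 31 + 31 + 28 + 12 = 324 days

324 days


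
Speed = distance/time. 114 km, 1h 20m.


Distance: 114 km
Time: 1h 20m = 80 min = 80/60 = 4/3 hours
Speed = 114 ÷ (4/3) = 114 × 3 / 4 = 342/4 = 85.5 km/h

85.5 km/h
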